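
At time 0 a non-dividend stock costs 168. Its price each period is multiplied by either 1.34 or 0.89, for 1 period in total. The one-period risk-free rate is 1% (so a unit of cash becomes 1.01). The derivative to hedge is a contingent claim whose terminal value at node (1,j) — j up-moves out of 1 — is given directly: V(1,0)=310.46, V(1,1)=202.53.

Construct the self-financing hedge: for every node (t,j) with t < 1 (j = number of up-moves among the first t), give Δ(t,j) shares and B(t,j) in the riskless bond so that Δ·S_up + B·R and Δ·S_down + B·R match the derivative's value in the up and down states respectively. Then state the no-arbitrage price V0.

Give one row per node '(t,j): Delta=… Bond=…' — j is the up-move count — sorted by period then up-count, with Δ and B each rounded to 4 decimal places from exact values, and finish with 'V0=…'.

Since d<R<u, set p* = (R−d)/(u−d) = 0.2667; price each node as the discounted p*-expectation of its children.
Terminal values V(1,·): V(1,0)=310.4600, V(1,1)=202.5300
(0,0): S=168.0000. Δ = (V_up−V_dn)/(S_up−S_dn) = (202.5300−310.4600)/(225.1200−149.5200) = -1.4276. V = [p*·202.5300 + (1−p*)·310.4600]/1.01 = 278.8898. B = V − Δ·S = 518.7342.
Root portfolio cost Δ·168+B reproduces V0=278.8898.

(0,0): Delta=-1.4276 Bond=518.7342
V0=278.8898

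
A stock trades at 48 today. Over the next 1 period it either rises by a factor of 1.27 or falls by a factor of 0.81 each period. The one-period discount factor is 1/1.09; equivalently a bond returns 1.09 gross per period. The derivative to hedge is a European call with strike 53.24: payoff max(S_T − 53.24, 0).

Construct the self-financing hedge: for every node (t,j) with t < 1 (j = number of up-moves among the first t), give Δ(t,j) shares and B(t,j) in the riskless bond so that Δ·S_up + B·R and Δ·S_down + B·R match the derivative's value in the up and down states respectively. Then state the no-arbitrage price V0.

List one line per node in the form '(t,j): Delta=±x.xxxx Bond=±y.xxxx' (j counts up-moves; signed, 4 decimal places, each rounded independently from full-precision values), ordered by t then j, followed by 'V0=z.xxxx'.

(0,0): Delta=0.3496 Bond=-12.4715
V0=4.3111

Risk-neutral probability p* = (R−d)/(u−d) = (1.09−0.81)/(1.27−0.81) = 0.6087.
Terminal values V(1,·): V(1,0)=0.0000, V(1,1)=7.7200
  t=0,j=0: stock 48.0000 → up 60.9600 (V=7.7200), down 38.8800 (V=0.0000). Price 4.3111; hedge Δ=0.3496, bond B=-12.4715.
The time-0 hedge costs 4.3111, which is the no-arbitrage price.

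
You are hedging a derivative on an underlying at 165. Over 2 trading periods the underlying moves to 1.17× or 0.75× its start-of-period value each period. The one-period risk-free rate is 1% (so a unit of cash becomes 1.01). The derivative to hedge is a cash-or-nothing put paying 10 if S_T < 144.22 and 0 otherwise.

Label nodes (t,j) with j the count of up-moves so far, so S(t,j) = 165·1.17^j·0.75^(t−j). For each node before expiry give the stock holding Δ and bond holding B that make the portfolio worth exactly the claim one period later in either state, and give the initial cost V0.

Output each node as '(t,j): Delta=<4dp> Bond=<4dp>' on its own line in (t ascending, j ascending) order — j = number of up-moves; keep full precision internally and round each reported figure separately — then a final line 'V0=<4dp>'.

Since d<R<u, set p* = (R−d)/(u−d) = 0.6190; price each node as the discounted p*-expectation of its children.
Terminal values V(2,·): V(2,0)=10.0000, V(2,1)=0.0000, V(2,2)=0.0000
  t=1,j=0: stock 123.7500 → up 144.7875 (V=0.0000), down 92.8125 (V=10.0000). Price 3.7718; hedge Δ=-0.1924, bond B=27.5813.
  t=1,j=1: stock 193.0500 → up 225.8685 (V=0.0000), down 144.7875 (V=0.0000). Price 0.0000; hedge Δ=0.0000, bond B=0.0000.
  t=0,j=0: stock 165.0000 → up 193.0500 (V=0.0000), down 123.7500 (V=3.7718). Price 1.4227; hedge Δ=-0.0544, bond B=10.4031.
Root portfolio cost Δ·165+B reproduces V0=1.4227.

(0,0): Delta=-0.0544 Bond=10.4031
(1,0): Delta=-0.1924 Bond=27.5813
(1,1): Delta=0.0000 Bond=0.0000
V0=1.4227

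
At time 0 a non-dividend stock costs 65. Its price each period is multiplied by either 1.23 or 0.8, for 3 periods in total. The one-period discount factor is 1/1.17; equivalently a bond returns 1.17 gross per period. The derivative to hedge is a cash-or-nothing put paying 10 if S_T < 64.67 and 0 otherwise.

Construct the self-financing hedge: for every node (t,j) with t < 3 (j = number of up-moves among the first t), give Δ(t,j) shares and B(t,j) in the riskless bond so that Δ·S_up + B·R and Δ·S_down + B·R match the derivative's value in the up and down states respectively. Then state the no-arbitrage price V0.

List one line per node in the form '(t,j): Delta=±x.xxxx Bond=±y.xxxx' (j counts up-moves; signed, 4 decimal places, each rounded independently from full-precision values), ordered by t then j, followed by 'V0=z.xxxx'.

The replicating-portfolio and risk-neutral prices coincide; use p* = (1.17−0.8)/(1.23−0.8) = 0.8605 for the latter.
At expiry t=3: V(3,0)=10.0000, V(3,1)=10.0000, V(3,2)=0.0000, V(3,3)=0.0000
(2,0): S=41.6000. Δ = (V_up−V_dn)/(S_up−S_dn) = (10.0000−10.0000)/(51.1680−33.2800) = 0.0000. V = [p*·10.0000 + (1−p*)·10.0000]/1.17 = 8.5470. B = V − Δ·S = 8.5470.
(2,1): S=63.9600. Δ = (V_up−V_dn)/(S_up−S_dn) = (0.0000−10.0000)/(78.6708−51.1680) = -0.3636. V = [p*·0.0000 + (1−p*)·10.0000]/1.17 = 1.1926. B = V − Δ·S = 24.4484.
(2,2): S=98.3385. Δ = (V_up−V_dn)/(S_up−S_dn) = (0.0000−0.0000)/(120.9564−78.6708) = 0.0000. V = [p*·0.0000 + (1−p*)·0.0000]/1.17 = 0.0000. B = V − Δ·S = 0.0000.
(1,0): S=52.0000. Δ = (V_up−V_dn)/(S_up−S_dn) = (1.1926−8.5470)/(63.9600−41.6000) = -0.3289. V = [p*·1.1926 + (1−p*)·8.5470]/1.17 = 1.8964. B = V − Δ·S = 18.9997.
(1,1): S=79.9500. Δ = (V_up−V_dn)/(S_up−S_dn) = (0.0000−1.1926)/(98.3385−63.9600) = -0.0347. V = [p*·0.0000 + (1−p*)·1.1926]/1.17 = 0.1422. B = V − Δ·S = 2.9157.
(0,0): S=65.0000. Δ = (V_up−V_dn)/(S_up−S_dn) = (0.1422−1.8964)/(79.9500−52.0000) = -0.0628. V = [p*·0.1422 + (1−p*)·1.8964]/1.17 = 0.3308. B = V − Δ·S = 4.4103.
Each (Δ,B) replicates both successor values, so the strategy is self-financing and V0 is arbitrage-free.

(0,0): Delta=-0.0628 Bond=4.4103
(1,0): Delta=-0.3289 Bond=18.9997
(1,1): Delta=-0.0347 Bond=2.9157
(2,0): Delta=0.0000 Bond=8.5470
(2,1): Delta=-0.3636 Bond=24.4484
(2,2): Delta=0.0000 Bond=0.0000
V0=0.3308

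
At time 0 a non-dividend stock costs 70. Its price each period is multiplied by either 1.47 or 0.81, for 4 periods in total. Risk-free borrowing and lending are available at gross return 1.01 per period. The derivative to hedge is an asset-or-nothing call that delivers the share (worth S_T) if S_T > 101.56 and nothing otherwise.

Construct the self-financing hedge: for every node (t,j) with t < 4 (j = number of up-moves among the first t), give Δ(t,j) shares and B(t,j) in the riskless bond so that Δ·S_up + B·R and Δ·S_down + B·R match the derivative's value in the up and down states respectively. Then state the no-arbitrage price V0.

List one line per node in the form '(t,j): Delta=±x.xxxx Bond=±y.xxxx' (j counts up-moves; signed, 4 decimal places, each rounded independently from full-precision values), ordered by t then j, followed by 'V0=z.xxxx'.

(0,0): Delta=0.8123 Bond=-40.7848
(1,0): Delta=0.4332 Bond=-19.7008
(1,1): Delta=1.2927 Bond=-90.6237
(2,0): Delta=0.0000 Bond=0.0000
(2,1): Delta=0.9823 Bond=-65.6628
(2,2): Delta=1.6860 Bond=-151.0245
(3,0): Delta=0.0000 Bond=0.0000
(3,1): Delta=0.0000 Bond=0.0000
(3,2): Delta=2.2273 Bond=-218.8541
(3,3): Delta=1.0000 Bond=0.0000
V0=16.0757

No-arbitrage ⇒ martingale measure with p* = (R−d)/(u−d) = 0.3030.
Terminal values V(4,·): V(4,0)=0.0000, V(4,1)=0.0000, V(4,2)=0.0000, V(4,3)=180.1089, V(4,4)=326.8642
Node (3,0) S=37.2009: V=(p*·0.0000+(1−p*)·0.0000)/1.01=0.0000; Δ=(0.0000−0.0000)/(54.6853−30.1327)=0.0000; B=V−Δ·S=0.0000
Node (3,1) S=67.5127: V=(p*·0.0000+(1−p*)·0.0000)/1.01=0.0000; Δ=(0.0000−0.0000)/(99.2437−54.6853)=0.0000; B=V−Δ·S=0.0000
Node (3,2) S=122.5230: V=(p*·180.1089+(1−p*)·0.0000)/1.01=54.0381; Δ=(180.1089−0.0000)/(180.1089−99.2437)=2.2273; B=V−Δ·S=-218.8541
Node (3,3) S=222.3566: V=(p*·326.8642+(1−p*)·180.1089)/1.01=222.3566; Δ=(326.8642−180.1089)/(326.8642−180.1089)=1.0000; B=V−Δ·S=0.0000
Node (2,0) S=45.9270: V=(p*·0.0000+(1−p*)·0.0000)/1.01=0.0000; Δ=(0.0000−0.0000)/(67.5127−37.2009)=0.0000; B=V−Δ·S=0.0000
Node (2,1) S=83.3490: V=(p*·54.0381+(1−p*)·0.0000)/1.01=16.2130; Δ=(54.0381−0.0000)/(122.5230−67.5127)=0.9823; B=V−Δ·S=-65.6628
Node (2,2) S=151.2630: V=(p*·222.3566+(1−p*)·54.0381)/1.01=104.0036; Δ=(222.3566−54.0381)/(222.3566−122.5230)=1.6860; B=V−Δ·S=-151.0245
Node (1,0) S=56.7000: V=(p*·16.2130+(1−p*)·0.0000)/1.01=4.8644; Δ=(16.2130−0.0000)/(83.3490−45.9270)=0.4332; B=V−Δ·S=-19.7008
Node (1,1) S=102.9000: V=(p*·104.0036+(1−p*)·16.2130)/1.01=42.3923; Δ=(104.0036−16.2130)/(151.2630−83.3490)=1.2927; B=V−Δ·S=-90.6237
Node (0,0) S=70.0000: V=(p*·42.3923+(1−p*)·4.8644)/1.01=16.0757; Δ=(42.3923−4.8644)/(102.9000−56.7000)=0.8123; B=V−Δ·S=-40.7848
Self-financing check: at every node Δ·S+B equals the discounted successor values.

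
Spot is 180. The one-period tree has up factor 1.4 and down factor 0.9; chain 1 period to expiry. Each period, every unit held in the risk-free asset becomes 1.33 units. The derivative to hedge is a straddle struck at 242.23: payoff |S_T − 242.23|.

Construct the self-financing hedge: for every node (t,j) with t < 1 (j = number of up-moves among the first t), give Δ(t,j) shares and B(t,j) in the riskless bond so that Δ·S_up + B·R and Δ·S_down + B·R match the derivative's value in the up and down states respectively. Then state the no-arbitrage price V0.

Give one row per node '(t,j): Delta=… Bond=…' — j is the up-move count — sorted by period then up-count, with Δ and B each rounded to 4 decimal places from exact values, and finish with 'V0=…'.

Under the risk-neutral measure, an up-move has probability p* = (R−d)/(u−d) = 0.8600 and values discount at R = 1.33.
Payoff layer (t=1): V(1,0)=80.2300, V(1,1)=9.7700
  t=0,j=0: stock 180.0000 → up 252.0000 (V=9.7700), down 162.0000 (V=80.2300). Price 14.7627; hedge Δ=-0.7829, bond B=155.6827.
Self-financing check: at every node Δ·S+B equals the discounted successor values.

(0,0): Delta=-0.7829 Bond=155.6827
V0=14.7627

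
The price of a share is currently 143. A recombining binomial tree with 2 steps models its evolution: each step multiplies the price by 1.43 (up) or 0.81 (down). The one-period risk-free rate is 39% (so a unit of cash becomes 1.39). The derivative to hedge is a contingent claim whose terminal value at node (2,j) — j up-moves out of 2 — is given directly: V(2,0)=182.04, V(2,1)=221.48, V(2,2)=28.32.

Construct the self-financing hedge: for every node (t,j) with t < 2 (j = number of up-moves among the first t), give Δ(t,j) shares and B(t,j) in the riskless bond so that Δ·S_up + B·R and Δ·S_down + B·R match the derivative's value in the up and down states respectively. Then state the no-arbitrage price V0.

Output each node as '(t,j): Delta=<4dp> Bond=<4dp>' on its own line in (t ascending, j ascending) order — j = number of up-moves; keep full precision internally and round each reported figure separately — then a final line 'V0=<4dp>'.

(0,0): Delta=-1.4456 Bond=233.7790
(1,0): Delta=0.5492 Bond=93.8946
(1,1): Delta=-1.5235 Bond=340.8879
V0=27.0564

Risk-neutral probability p* = (R−d)/(u−d) = (1.39−0.81)/(1.43−0.81) = 0.9355.
Terminal values V(2,·): V(2,0)=182.0400, V(2,1)=221.4800, V(2,2)=28.3200
  t=1,j=0: stock 115.8300 → up 165.6369 (V=221.4800), down 93.8223 (V=182.0400). Price 157.5075; hedge Δ=0.5492, bond B=93.8946.
  t=1,j=1: stock 204.4900 → up 292.4207 (V=28.3200), down 165.6369 (V=221.4800). Price 29.3395; hedge Δ=-1.5235, bond B=340.8879.
  t=0,j=0: stock 143.0000 → up 204.4900 (V=29.3395), down 115.8300 (V=157.5075). Price 27.0564; hedge Δ=-1.4456, bond B=233.7790.
The time-0 hedge costs 27.0564, which is the no-arbitrage price.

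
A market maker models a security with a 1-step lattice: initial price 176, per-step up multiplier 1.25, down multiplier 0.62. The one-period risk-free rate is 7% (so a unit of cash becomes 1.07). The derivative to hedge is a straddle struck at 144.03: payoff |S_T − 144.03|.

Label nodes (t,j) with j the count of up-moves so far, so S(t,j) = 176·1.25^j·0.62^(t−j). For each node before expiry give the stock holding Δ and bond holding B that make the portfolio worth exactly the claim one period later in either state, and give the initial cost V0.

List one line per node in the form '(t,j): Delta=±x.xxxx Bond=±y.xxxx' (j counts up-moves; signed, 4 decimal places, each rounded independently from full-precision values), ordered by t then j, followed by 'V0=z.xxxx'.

Risk-neutral probability p* = (R−d)/(u−d) = (1.07−0.62)/(1.25−0.62) = 0.7143.
Terminal values V(1,·): V(1,0)=34.9100, V(1,1)=75.9700
Node (0,0) S=176.0000: V=(p*·75.9700+(1−p*)·34.9100)/1.07=60.0360; Δ=(75.9700−34.9100)/(220.0000−109.1200)=0.3703; B=V−Δ·S=-5.1386
Each (Δ,B) replicates both successor values, so the strategy is self-financing and V0 is arbitrage-free.

(0,0): Delta=0.3703 Bond=-5.1386
V0=60.0360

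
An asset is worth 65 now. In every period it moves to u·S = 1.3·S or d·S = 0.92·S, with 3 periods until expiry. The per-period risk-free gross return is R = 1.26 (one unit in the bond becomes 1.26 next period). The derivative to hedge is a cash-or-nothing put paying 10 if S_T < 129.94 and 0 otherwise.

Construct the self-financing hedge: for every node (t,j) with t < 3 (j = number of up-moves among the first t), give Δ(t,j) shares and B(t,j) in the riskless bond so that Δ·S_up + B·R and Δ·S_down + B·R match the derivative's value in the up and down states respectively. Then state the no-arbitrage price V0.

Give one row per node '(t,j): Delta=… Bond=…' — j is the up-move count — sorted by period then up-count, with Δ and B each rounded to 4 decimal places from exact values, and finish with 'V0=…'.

Since d<R<u, set p* = (R−d)/(u−d) = 0.8947; price each node as the discounted p*-expectation of its children.
Payoff layer (t=3): V(3,0)=10.0000, V(3,1)=10.0000, V(3,2)=10.0000, V(3,3)=0.0000
Node (2,0) S=55.0160: V=(p*·10.0000+(1−p*)·10.0000)/1.26=7.9365; Δ=(10.0000−10.0000)/(71.5208−50.6147)=0.0000; B=V−Δ·S=7.9365
Node (2,1) S=77.7400: V=(p*·10.0000+(1−p*)·10.0000)/1.26=7.9365; Δ=(10.0000−10.0000)/(101.0620−71.5208)=0.0000; B=V−Δ·S=7.9365
Node (2,2) S=109.8500: V=(p*·0.0000+(1−p*)·10.0000)/1.26=0.8354; Δ=(0.0000−10.0000)/(142.8050−101.0620)=-0.2396; B=V−Δ·S=27.1512
Node (1,0) S=59.8000: V=(p*·7.9365+(1−p*)·7.9365)/1.26=6.2988; Δ=(7.9365−7.9365)/(77.7400−55.0160)=0.0000; B=V−Δ·S=6.2988
Node (1,1) S=84.5000: V=(p*·0.8354+(1−p*)·7.9365)/1.26=1.2563; Δ=(0.8354−7.9365)/(109.8500−77.7400)=-0.2211; B=V−Δ·S=19.9433
Node (0,0) S=65.0000: V=(p*·1.2563+(1−p*)·6.2988)/1.26=1.4183; Δ=(1.2563−6.2988)/(84.5000−59.8000)=-0.2042; B=V−Δ·S=14.6882
The time-0 hedge costs 1.4183, which is the no-arbitrage price.

(0,0): Delta=-0.2042 Bond=14.6882
(1,0): Delta=0.0000 Bond=6.2988
(1,1): Delta=-0.2211 Bond=19.9433
(2,0): Delta=0.0000 Bond=7.9365
(2,1): Delta=0.0000 Bond=7.9365
(2,2): Delta=-0.2396 Bond=27.1512
V0=1.4183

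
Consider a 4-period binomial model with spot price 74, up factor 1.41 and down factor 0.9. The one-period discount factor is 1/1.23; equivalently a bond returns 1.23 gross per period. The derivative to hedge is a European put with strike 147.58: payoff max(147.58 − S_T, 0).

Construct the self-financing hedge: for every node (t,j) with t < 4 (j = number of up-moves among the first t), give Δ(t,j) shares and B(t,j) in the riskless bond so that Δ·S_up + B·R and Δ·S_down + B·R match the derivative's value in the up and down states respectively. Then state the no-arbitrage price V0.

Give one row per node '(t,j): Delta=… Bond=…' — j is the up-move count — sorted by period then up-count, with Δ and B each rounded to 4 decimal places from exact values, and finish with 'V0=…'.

(0,0): Delta=-0.3450 Bond=33.6405
(1,0): Delta=-0.6813 Bond=63.7767
(1,1): Delta=-0.2279 Bond=29.1602
(2,0): Delta=-1.0000 Bond=97.5478
(2,1): Delta=-0.5704 Bond=68.0259
(2,2): Delta=-0.1087 Bond=18.3258
(3,0): Delta=-1.0000 Bond=119.9837
(3,1): Delta=-1.0000 Bond=119.9837
(3,2): Delta=-0.4208 Bond=63.8653
(3,3): Delta=0.0000 Bond=0.0000
V0=8.1114

The replicating-portfolio and risk-neutral prices coincide; use p* = (1.23−0.9)/(1.41−0.9) = 0.6471 for the latter.
Terminal payoffs: V(4,0)=99.0286, V(4,1)=71.5161, V(4,2)=28.4133, V(4,3)=0.0000, V(4,4)=0.0000
  t=3,j=0: stock 53.9460 → up 76.0639 (V=71.5161), down 48.5514 (V=99.0286). Price 66.0377; hedge Δ=-1.0000, bond B=119.9837.
  t=3,j=1: stock 84.5154 → up 119.1667 (V=28.4133), down 76.0639 (V=71.5161). Price 35.4683; hedge Δ=-1.0000, bond B=119.9837.
  t=3,j=2: stock 132.4075 → up 186.6945 (V=0.0000), down 119.1667 (V=28.4133). Price 8.1530; hedge Δ=-0.4208, bond B=63.8653.
  t=3,j=3: stock 207.4384 → up 292.4881 (V=0.0000), down 186.6945 (V=0.0000). Price 0.0000; hedge Δ=0.0000, bond B=0.0000.
  t=2,j=0: stock 59.9400 → up 84.5154 (V=35.4683), down 53.9460 (V=66.0377). Price 37.6078; hedge Δ=-1.0000, bond B=97.5478.
  t=2,j=1: stock 93.9060 → up 132.4075 (V=8.1530), down 84.5154 (V=35.4683). Price 14.4664; hedge Δ=-0.5704, bond B=68.0259.
  t=2,j=2: stock 147.1194 → up 207.4384 (V=0.0000), down 132.4075 (V=8.1530). Price 2.3395; hedge Δ=-0.1087, bond B=18.3258.
  t=1,j=0: stock 66.6000 → up 93.9060 (V=14.4664), down 59.9400 (V=37.6078). Price 18.4016; hedge Δ=-0.6813, bond B=63.7767.
  t=1,j=1: stock 104.3400 → up 147.1194 (V=2.3395), down 93.9060 (V=14.4664). Price 5.3818; hedge Δ=-0.2279, bond B=29.1602.
  t=0,j=0: stock 74.0000 → up 104.3400 (V=5.3818), down 66.6000 (V=18.4016). Price 8.1114; hedge Δ=-0.3450, bond B=33.6405.
Self-financing check: at every node Δ·S+B equals the discounted successor values.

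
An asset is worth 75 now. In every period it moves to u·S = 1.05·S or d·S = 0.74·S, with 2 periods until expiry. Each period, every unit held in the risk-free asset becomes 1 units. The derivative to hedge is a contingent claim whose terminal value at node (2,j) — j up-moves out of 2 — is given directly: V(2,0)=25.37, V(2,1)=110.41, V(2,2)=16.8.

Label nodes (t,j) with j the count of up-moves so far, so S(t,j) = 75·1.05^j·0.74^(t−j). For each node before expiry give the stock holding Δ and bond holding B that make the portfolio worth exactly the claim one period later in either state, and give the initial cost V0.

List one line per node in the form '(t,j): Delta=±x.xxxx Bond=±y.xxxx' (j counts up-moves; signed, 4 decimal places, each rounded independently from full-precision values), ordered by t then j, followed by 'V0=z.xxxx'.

Since d<R<u, set p* = (R−d)/(u−d) = 0.8387; price each node as the discounted p*-expectation of its children.
At expiry t=2: V(2,0)=25.3700, V(2,1)=110.4100, V(2,2)=16.8000
  t=1,j=0: stock 55.5000 → up 58.2750 (V=110.4100), down 41.0700 (V=25.3700). Price 96.6939; hedge Δ=4.9427, bond B=-177.6287.
  t=1,j=1: stock 78.7500 → up 82.6875 (V=16.8000), down 58.2750 (V=110.4100). Price 31.8984; hedge Δ=-3.8345, bond B=333.8661.
  t=0,j=0: stock 75.0000 → up 78.7500 (V=31.8984), down 55.5000 (V=96.6939). Price 42.3493; hedge Δ=-2.7869, bond B=251.3670.
Each (Δ,B) replicates both successor values, so the strategy is self-financing and V0 is arbitrage-free.

(0,0): Delta=-2.7869 Bond=251.3670
(1,0): Delta=4.9427 Bond=-177.6287
(1,1): Delta=-3.8345 Bond=333.8661
V0=42.3493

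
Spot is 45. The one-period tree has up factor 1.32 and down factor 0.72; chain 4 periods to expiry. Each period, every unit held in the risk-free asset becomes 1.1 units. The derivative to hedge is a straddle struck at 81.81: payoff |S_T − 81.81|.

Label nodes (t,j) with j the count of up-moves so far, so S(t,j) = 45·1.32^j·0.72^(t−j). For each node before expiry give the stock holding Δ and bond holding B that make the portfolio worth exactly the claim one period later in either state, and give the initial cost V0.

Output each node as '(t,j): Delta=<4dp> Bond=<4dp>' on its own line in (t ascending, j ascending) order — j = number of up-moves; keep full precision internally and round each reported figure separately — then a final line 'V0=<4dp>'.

(0,0): Delta=-0.2251 Bond=33.0538
(1,0): Delta=-1.0000 Bond=61.4651
(1,1): Delta=0.0196 Bond=21.8242
(2,0): Delta=-1.0000 Bond=67.6116
(2,1): Delta=-1.0000 Bond=67.6116
(2,2): Delta=0.3415 Bond=-1.2383
(3,0): Delta=-1.0000 Bond=74.3727
(3,1): Delta=-1.0000 Bond=74.3727
(3,2): Delta=-1.0000 Bond=74.3727
(3,3): Delta=0.7652 Bond=-45.2086
V0=22.9231

The replicating-portfolio and risk-neutral prices coincide; use p* = (1.1−0.72)/(1.32−0.72) = 0.6333 for the latter.
Terminal payoffs: V(4,0)=69.7168, V(4,1)=59.6391, V(4,2)=41.1633, V(4,3)=7.2910, V(4,4)=54.8081
Node (3,0) S=16.7962: V=(p*·59.6391+(1−p*)·69.7168)/1.1=57.5766; Δ=(59.6391−69.7168)/(22.1709−12.0932)=-1.0000; B=V−Δ·S=74.3727
Node (3,1) S=30.7930: V=(p*·41.1633+(1−p*)·59.6391)/1.1=43.5798; Δ=(41.1633−59.6391)/(40.6467−22.1709)=-1.0000; B=V−Δ·S=74.3727
Node (3,2) S=56.4538: V=(p*·7.2910+(1−p*)·41.1633)/1.1=17.9190; Δ=(7.2910−41.1633)/(74.5190−40.6467)=-1.0000; B=V−Δ·S=74.3727
Node (3,3) S=103.4986: V=(p*·54.8081+(1−p*)·7.2910)/1.1=33.9865; Δ=(54.8081−7.2910)/(136.6181−74.5190)=0.7652; B=V−Δ·S=-45.2086
Node (2,0) S=23.3280: V=(p*·43.5798+(1−p*)·57.5766)/1.1=44.2836; Δ=(43.5798−57.5766)/(30.7930−16.7962)=-1.0000; B=V−Δ·S=67.6116
Node (2,1) S=42.7680: V=(p*·17.9190+(1−p*)·43.5798)/1.1=24.8436; Δ=(17.9190−43.5798)/(56.4538−30.7930)=-1.0000; B=V−Δ·S=67.6116
Node (2,2) S=78.4080: V=(p*·33.9865+(1−p*)·17.9190)/1.1=25.5410; Δ=(33.9865−17.9190)/(103.4986−56.4538)=0.3415; B=V−Δ·S=-1.2383
Node (1,0) S=32.4000: V=(p*·24.8436+(1−p*)·44.2836)/1.1=29.0651; Δ=(24.8436−44.2836)/(42.7680−23.3280)=-1.0000; B=V−Δ·S=61.4651
Node (1,1) S=59.4000: V=(p*·25.5410+(1−p*)·24.8436)/1.1=22.9866; Δ=(25.5410−24.8436)/(78.4080−42.7680)=0.0196; B=V−Δ·S=21.8242
Node (0,0) S=45.0000: V=(p*·22.9866+(1−p*)·29.0651)/1.1=22.9231; Δ=(22.9866−29.0651)/(59.4000−32.4000)=-0.2251; B=V−Δ·S=33.0538
Each (Δ,B) replicates both successor values, so the strategy is self-financing and V0 is arbitrage-free.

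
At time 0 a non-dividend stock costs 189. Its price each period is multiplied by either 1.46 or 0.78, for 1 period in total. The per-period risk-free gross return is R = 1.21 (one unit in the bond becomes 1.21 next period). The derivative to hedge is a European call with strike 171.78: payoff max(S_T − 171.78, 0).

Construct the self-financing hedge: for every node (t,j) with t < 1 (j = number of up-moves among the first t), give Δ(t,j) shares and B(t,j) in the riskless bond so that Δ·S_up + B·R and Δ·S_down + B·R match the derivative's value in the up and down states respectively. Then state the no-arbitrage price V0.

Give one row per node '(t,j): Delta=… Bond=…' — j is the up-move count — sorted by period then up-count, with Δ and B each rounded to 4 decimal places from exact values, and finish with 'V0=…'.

(0,0): Delta=0.8105 Bond=-98.7419
V0=54.4346

Since d<R<u, set p* = (R−d)/(u−d) = 0.6324; price each node as the discounted p*-expectation of its children.
Payoff layer (t=1): V(1,0)=0.0000, V(1,1)=104.1600
  t=0,j=0: stock 189.0000 → up 275.9400 (V=104.1600), down 147.4200 (V=0.0000). Price 54.4346; hedge Δ=0.8105, bond B=-98.7419.
Each (Δ,B) replicates both successor values, so the strategy is self-financing and V0 is arbitrage-free.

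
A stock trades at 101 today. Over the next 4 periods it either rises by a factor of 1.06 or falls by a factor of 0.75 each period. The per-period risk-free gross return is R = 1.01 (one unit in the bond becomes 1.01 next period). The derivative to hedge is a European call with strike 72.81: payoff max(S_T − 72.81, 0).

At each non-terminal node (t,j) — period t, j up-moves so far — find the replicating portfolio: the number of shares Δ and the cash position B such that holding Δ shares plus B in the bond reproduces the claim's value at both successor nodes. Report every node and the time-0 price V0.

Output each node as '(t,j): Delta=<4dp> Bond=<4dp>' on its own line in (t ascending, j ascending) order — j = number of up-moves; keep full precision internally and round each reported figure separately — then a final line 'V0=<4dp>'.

Under the risk-neutral measure, an up-move has probability p* = (R−d)/(u−d) = 0.8387 and values discount at R = 1.01.
Terminal payoffs: V(4,0)=0.0000, V(4,1)=0.0000, V(4,2)=0.0000, V(4,3)=17.4095, V(4,4)=54.7002
(3,0): S=42.6094. Δ = (V_up−V_dn)/(S_up−S_dn) = (0.0000−0.0000)/(45.1659−31.9570) = 0.0000. V = [p*·0.0000 + (1−p*)·0.0000]/1.01 = 0.0000. B = V − Δ·S = 0.0000.
(3,1): S=60.2212. Δ = (V_up−V_dn)/(S_up−S_dn) = (0.0000−0.0000)/(63.8345−45.1659) = 0.0000. V = [p*·0.0000 + (1−p*)·0.0000]/1.01 = 0.0000. B = V − Δ·S = 0.0000.
(3,2): S=85.1127. Δ = (V_up−V_dn)/(S_up−S_dn) = (17.4095−0.0000)/(90.2195−63.8345) = 0.6598. V = [p*·17.4095 + (1−p*)·0.0000]/1.01 = 14.4569. B = V − Δ·S = -41.7026.
(3,3): S=120.2926. Δ = (V_up−V_dn)/(S_up−S_dn) = (54.7002−17.4095)/(127.5102−90.2195) = 1.0000. V = [p*·54.7002 + (1−p*)·17.4095]/1.01 = 48.2035. B = V − Δ·S = -72.0891.
(2,0): S=56.8125. Δ = (V_up−V_dn)/(S_up−S_dn) = (0.0000−0.0000)/(60.2213−42.6094) = 0.0000. V = [p*·0.0000 + (1−p*)·0.0000]/1.01 = 0.0000. B = V − Δ·S = 0.0000.
(2,1): S=80.2950. Δ = (V_up−V_dn)/(S_up−S_dn) = (14.4569−0.0000)/(85.1127−60.2212) = 0.5808. V = [p*·14.4569 + (1−p*)·0.0000]/1.01 = 12.0051. B = V − Δ·S = -34.6301.
(2,2): S=113.4836. Δ = (V_up−V_dn)/(S_up−S_dn) = (48.2035−14.4569)/(120.2926−85.1127) = 0.9593. V = [p*·48.2035 + (1−p*)·14.4569]/1.01 = 42.3371. B = V − Δ·S = -66.5228.
(1,0): S=75.7500. Δ = (V_up−V_dn)/(S_up−S_dn) = (12.0051−0.0000)/(80.2950−56.8125) = 0.5112. V = [p*·12.0051 + (1−p*)·0.0000]/1.01 = 9.9691. B = V − Δ·S = -28.7570.
(1,1): S=107.0600. Δ = (V_up−V_dn)/(S_up−S_dn) = (42.3371−12.0051)/(113.4836−80.2950) = 0.9139. V = [p*·42.3371 + (1−p*)·12.0051]/1.01 = 37.0741. B = V − Δ·S = -60.7711.
(0,0): S=101.0000. Δ = (V_up−V_dn)/(S_up−S_dn) = (37.0741−9.9691)/(107.0600−75.7500) = 0.8657. V = [p*·37.0741 + (1−p*)·9.9691]/1.01 = 32.3786. B = V − Δ·S = -55.0570.
Root portfolio cost Δ·101+B reproduces V0=32.3786.

(0,0): Delta=0.8657 Bond=-55.0570
(1,0): Delta=0.5112 Bond=-28.7570
(1,1): Delta=0.9139 Bond=-60.7711
(2,0): Delta=0.0000 Bond=0.0000
(2,1): Delta=0.5808 Bond=-34.6301
(2,2): Delta=0.9593 Bond=-66.5228
(3,0): Delta=0.0000 Bond=0.0000
(3,1): Delta=0.0000 Bond=0.0000
(3,2): Delta=0.6598 Bond=-41.7026
(3,3): Delta=1.0000 Bond=-72.0891
V0=32.3786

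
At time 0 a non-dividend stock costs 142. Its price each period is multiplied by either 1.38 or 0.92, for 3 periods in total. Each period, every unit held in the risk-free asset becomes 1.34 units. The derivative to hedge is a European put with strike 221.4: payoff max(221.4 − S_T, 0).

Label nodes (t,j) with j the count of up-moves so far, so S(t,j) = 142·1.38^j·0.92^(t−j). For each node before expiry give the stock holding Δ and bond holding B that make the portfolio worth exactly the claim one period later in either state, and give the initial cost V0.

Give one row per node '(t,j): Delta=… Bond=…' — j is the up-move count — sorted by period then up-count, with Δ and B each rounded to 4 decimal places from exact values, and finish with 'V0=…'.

Since d<R<u, set p* = (R−d)/(u−d) = 0.9130; price each node as the discounted p*-expectation of its children.
Terminal values V(3,·): V(3,0)=110.8263, V(3,1)=55.5395, V(3,2)=0.0000, V(3,3)=0.0000
Node (2,0) S=120.1888: V=(p*·55.5395+(1−p*)·110.8263)/1.34=45.0351; Δ=(55.5395−110.8263)/(165.8605−110.5737)=-1.0000; B=V−Δ·S=165.2239
Node (2,1) S=180.2832: V=(p*·0.0000+(1−p*)·55.5395)/1.34=3.6041; Δ=(0.0000−55.5395)/(248.7908−165.8605)=-0.6697; B=V−Δ·S=124.3421
Node (2,2) S=270.4248: V=(p*·0.0000+(1−p*)·0.0000)/1.34=0.0000; Δ=(0.0000−0.0000)/(373.1862−248.7908)=0.0000; B=V−Δ·S=0.0000
Node (1,0) S=130.6400: V=(p*·3.6041+(1−p*)·45.0351)/1.34=5.3782; Δ=(3.6041−45.0351)/(180.2832−120.1888)=-0.6894; B=V−Δ·S=95.4455
Node (1,1) S=195.9600: V=(p*·0.0000+(1−p*)·3.6041)/1.34=0.2339; Δ=(0.0000−3.6041)/(270.4248−180.2832)=-0.0400; B=V−Δ·S=8.0689
Node (0,0) S=142.0000: V=(p*·0.2339+(1−p*)·5.3782)/1.34=0.5084; Δ=(0.2339−5.3782)/(195.9600−130.6400)=-0.0788; B=V−Δ·S=11.6917
Self-financing check: at every node Δ·S+B equals the discounted successor values.

(0,0): Delta=-0.0788 Bond=11.6917
(1,0): Delta=-0.6894 Bond=95.4455
(1,1): Delta=-0.0400 Bond=8.0689
(2,0): Delta=-1.0000 Bond=165.2239
(2,1): Delta=-0.6697 Bond=124.3421
(2,2): Delta=0.0000 Bond=0.0000
V0=0.5084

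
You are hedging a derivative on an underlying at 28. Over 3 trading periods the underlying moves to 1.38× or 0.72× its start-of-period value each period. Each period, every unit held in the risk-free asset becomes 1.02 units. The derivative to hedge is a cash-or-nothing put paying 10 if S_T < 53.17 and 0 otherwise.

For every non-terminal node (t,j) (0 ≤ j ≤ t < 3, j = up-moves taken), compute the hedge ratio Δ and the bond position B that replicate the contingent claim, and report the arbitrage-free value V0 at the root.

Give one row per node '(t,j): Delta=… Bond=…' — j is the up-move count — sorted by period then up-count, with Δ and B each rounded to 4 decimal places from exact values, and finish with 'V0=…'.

(0,0): Delta=-0.1075 Bond=11.5472
(1,0): Delta=0.0000 Bond=9.6117
(1,1): Delta=-0.1747 Bond=14.3778
(2,0): Delta=0.0000 Bond=9.8039
(2,1): Delta=0.0000 Bond=9.8039
(2,2): Delta=-0.2841 Bond=20.4991
V0=8.5382

Since d<R<u, set p* = (R−d)/(u−d) = 0.4545; price each node as the discounted p*-expectation of its children.
Terminal values V(3,·): V(3,0)=10.0000, V(3,1)=10.0000, V(3,2)=10.0000, V(3,3)=0.0000
Node (2,0) S=14.5152: V=(p*·10.0000+(1−p*)·10.0000)/1.02=9.8039; Δ=(10.0000−10.0000)/(20.0310−10.4509)=0.0000; B=V−Δ·S=9.8039
Node (2,1) S=27.8208: V=(p*·10.0000+(1−p*)·10.0000)/1.02=9.8039; Δ=(10.0000−10.0000)/(38.3927−20.0310)=0.0000; B=V−Δ·S=9.8039
Node (2,2) S=53.3232: V=(p*·0.0000+(1−p*)·10.0000)/1.02=5.3476; Δ=(0.0000−10.0000)/(73.5860−38.3927)=-0.2841; B=V−Δ·S=20.4991
Node (1,0) S=20.1600: V=(p*·9.8039+(1−p*)·9.8039)/1.02=9.6117; Δ=(9.8039−9.8039)/(27.8208−14.5152)=0.0000; B=V−Δ·S=9.6117
Node (1,1) S=38.6400: V=(p*·5.3476+(1−p*)·9.8039)/1.02=7.6258; Δ=(5.3476−9.8039)/(53.3232−27.8208)=-0.1747; B=V−Δ·S=14.3778
Node (0,0) S=28.0000: V=(p*·7.6258+(1−p*)·9.6117)/1.02=8.5382; Δ=(7.6258−9.6117)/(38.6400−20.1600)=-0.1075; B=V−Δ·S=11.5472
Self-financing check: at every node Δ·S+B equals the discounted successor values.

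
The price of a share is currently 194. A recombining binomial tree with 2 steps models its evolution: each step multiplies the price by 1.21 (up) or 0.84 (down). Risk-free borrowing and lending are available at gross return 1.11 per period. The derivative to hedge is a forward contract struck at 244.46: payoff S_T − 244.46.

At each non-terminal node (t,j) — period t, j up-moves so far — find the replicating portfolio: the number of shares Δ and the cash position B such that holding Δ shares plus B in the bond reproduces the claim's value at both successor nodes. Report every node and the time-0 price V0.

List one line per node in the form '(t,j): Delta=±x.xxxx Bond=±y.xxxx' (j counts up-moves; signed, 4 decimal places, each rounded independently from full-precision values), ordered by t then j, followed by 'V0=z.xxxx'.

Risk-neutral probability p* = (R−d)/(u−d) = (1.11−0.84)/(1.21−0.84) = 0.7297.
Payoff layer (t=2): V(2,0)=-107.5736, V(2,1)=-47.2784, V(2,2)=39.5754
(1,0): S=162.9600. Δ = (V_up−V_dn)/(S_up−S_dn) = (-47.2784−-107.5736)/(197.1816−136.8864) = 1.0000. V = [p*·-47.2784 + (1−p*)·-107.5736]/1.11 = -57.2742. B = V − Δ·S = -220.2342.
(1,1): S=234.7400. Δ = (V_up−V_dn)/(S_up−S_dn) = (39.5754−-47.2784)/(284.0354−197.1816) = 1.0000. V = [p*·39.5754 + (1−p*)·-47.2784]/1.11 = 14.5058. B = V − Δ·S = -220.2342.
(0,0): S=194.0000. Δ = (V_up−V_dn)/(S_up−S_dn) = (14.5058−-57.2742)/(234.7400−162.9600) = 1.0000. V = [p*·14.5058 + (1−p*)·-57.2742]/1.11 = -4.4092. B = V − Δ·S = -198.4092.
The time-0 hedge costs -4.4092, which is the no-arbitrage price.

(0,0): Delta=1.0000 Bond=-198.4092
(1,0): Delta=1.0000 Bond=-220.2342
(1,1): Delta=1.0000 Bond=-220.2342
V0=-4.4092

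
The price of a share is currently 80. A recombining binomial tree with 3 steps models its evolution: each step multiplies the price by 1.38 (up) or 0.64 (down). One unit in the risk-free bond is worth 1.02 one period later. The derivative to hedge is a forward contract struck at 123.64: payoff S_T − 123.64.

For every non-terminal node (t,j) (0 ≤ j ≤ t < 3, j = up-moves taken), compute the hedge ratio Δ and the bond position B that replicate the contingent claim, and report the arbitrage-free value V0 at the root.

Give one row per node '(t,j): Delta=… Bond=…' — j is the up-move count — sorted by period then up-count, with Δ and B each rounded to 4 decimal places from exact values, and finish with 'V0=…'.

(0,0): Delta=1.0000 Bond=-116.5087
(1,0): Delta=1.0000 Bond=-118.8389
(1,1): Delta=1.0000 Bond=-118.8389
(2,0): Delta=1.0000 Bond=-121.2157
(2,1): Delta=1.0000 Bond=-121.2157
(2,2): Delta=1.0000 Bond=-121.2157
V0=-36.5087

Since d<R<u, set p* = (R−d)/(u−d) = 0.5135; price each node as the discounted p*-expectation of its children.
Payoff layer (t=3): V(3,0)=-102.6685, V(3,1)=-78.4202, V(3,2)=-26.1347, V(3,3)=86.6058
(2,0): S=32.7680. Δ = (V_up−V_dn)/(S_up−S_dn) = (-78.4202−-102.6685)/(45.2198−20.9715) = 1.0000. V = [p*·-78.4202 + (1−p*)·-102.6685]/1.02 = -88.4477. B = V − Δ·S = -121.2157.
(2,1): S=70.6560. Δ = (V_up−V_dn)/(S_up−S_dn) = (-26.1347−-78.4202)/(97.5053−45.2198) = 1.0000. V = [p*·-26.1347 + (1−p*)·-78.4202]/1.02 = -50.5597. B = V − Δ·S = -121.2157.
(2,2): S=152.3520. Δ = (V_up−V_dn)/(S_up−S_dn) = (86.6058−-26.1347)/(210.2458−97.5053) = 1.0000. V = [p*·86.6058 + (1−p*)·-26.1347]/1.02 = 31.1363. B = V − Δ·S = -121.2157.
(1,0): S=51.2000. Δ = (V_up−V_dn)/(S_up−S_dn) = (-50.5597−-88.4477)/(70.6560−32.7680) = 1.0000. V = [p*·-50.5597 + (1−p*)·-88.4477]/1.02 = -67.6389. B = V − Δ·S = -118.8389.
(1,1): S=110.4000. Δ = (V_up−V_dn)/(S_up−S_dn) = (31.1363−-50.5597)/(152.3520−70.6560) = 1.0000. V = [p*·31.1363 + (1−p*)·-50.5597]/1.02 = -8.4389. B = V − Δ·S = -118.8389.
(0,0): S=80.0000. Δ = (V_up−V_dn)/(S_up−S_dn) = (-8.4389−-67.6389)/(110.4000−51.2000) = 1.0000. V = [p*·-8.4389 + (1−p*)·-67.6389]/1.02 = -36.5087. B = V − Δ·S = -116.5087.
Each (Δ,B) replicates both successor values, so the strategy is self-financing and V0 is arbitrage-free.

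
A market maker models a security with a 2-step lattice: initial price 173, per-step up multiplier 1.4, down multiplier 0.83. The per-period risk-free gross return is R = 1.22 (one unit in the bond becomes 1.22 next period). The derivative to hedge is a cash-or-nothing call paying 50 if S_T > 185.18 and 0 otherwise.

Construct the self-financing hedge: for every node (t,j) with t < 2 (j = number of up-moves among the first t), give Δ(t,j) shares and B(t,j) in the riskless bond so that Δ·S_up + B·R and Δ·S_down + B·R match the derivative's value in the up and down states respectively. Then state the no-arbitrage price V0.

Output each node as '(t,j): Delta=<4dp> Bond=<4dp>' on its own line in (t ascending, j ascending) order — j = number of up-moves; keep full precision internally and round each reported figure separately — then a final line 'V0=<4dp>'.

Under the risk-neutral measure, an up-move has probability p* = (R−d)/(u−d) = 0.6842 and values discount at R = 1.22.
Terminal values V(2,·): V(2,0)=0.0000, V(2,1)=50.0000, V(2,2)=50.0000
Node (1,0) S=143.5900: V=(p*·50.0000+(1−p*)·0.0000)/1.22=28.0414; Δ=(50.0000−0.0000)/(201.0260−119.1797)=0.6109; B=V−Δ·S=-59.6779
Node (1,1) S=242.2000: V=(p*·50.0000+(1−p*)·50.0000)/1.22=40.9836; Δ=(50.0000−50.0000)/(339.0800−201.0260)=0.0000; B=V−Δ·S=40.9836
Node (0,0) S=173.0000: V=(p*·40.9836+(1−p*)·28.0414)/1.22=30.2431; Δ=(40.9836−28.0414)/(242.2000−143.5900)=0.1312; B=V−Δ·S=7.5375
Each (Δ,B) replicates both successor values, so the strategy is self-financing and V0 is arbitrage-free.

(0,0): Delta=0.1312 Bond=7.5375
(1,0): Delta=0.6109 Bond=-59.6779
(1,1): Delta=0.0000 Bond=40.9836
V0=30.2431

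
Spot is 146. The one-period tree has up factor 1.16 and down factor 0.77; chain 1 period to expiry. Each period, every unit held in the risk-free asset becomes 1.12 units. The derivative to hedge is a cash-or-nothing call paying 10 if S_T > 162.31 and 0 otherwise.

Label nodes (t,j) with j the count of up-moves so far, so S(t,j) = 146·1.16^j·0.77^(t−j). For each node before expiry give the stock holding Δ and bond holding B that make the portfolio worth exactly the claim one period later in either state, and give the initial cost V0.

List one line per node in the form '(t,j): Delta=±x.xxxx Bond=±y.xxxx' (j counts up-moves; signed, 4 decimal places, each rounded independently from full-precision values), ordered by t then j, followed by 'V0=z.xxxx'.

Under the risk-neutral measure, an up-move has probability p* = (R−d)/(u−d) = 0.8974 and values discount at R = 1.12.
Terminal values V(1,·): V(1,0)=0.0000, V(1,1)=10.0000
Node (0,0) S=146.0000: V=(p*·10.0000+(1−p*)·0.0000)/1.12=8.0128; Δ=(10.0000−0.0000)/(169.3600−112.4200)=0.1756; B=V−Δ·S=-17.6282
Each (Δ,B) replicates both successor values, so the strategy is self-financing and V0 is arbitrage-free.

(0,0): Delta=0.1756 Bond=-17.6282
V0=8.0128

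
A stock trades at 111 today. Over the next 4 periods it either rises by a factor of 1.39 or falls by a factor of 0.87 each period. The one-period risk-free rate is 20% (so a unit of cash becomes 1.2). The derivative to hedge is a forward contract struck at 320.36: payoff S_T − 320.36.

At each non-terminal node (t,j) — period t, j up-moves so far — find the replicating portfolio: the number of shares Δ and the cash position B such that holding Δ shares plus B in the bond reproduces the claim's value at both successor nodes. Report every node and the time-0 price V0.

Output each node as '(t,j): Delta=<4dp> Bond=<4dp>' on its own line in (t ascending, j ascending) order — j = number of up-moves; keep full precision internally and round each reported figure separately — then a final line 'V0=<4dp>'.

Under the risk-neutral measure, an up-move has probability p* = (R−d)/(u−d) = 0.6346 and values discount at R = 1.2.
Terminal values V(4,·): V(4,0)=-256.7684, V(4,1)=-218.7596, V(4,2)=-158.0329, V(4,3)=-61.0098, V(4,4)=94.0042
Node (3,0) S=73.0938: V=(p*·-218.7596+(1−p*)·-256.7684)/1.2=-193.8728; Δ=(-218.7596−-256.7684)/(101.6004−63.5916)=1.0000; B=V−Δ·S=-266.9667
Node (3,1) S=116.7821: V=(p*·-158.0329+(1−p*)·-218.7596)/1.2=-150.1846; Δ=(-158.0329−-218.7596)/(162.3271−101.6004)=1.0000; B=V−Δ·S=-266.9667
Node (3,2) S=186.5829: V=(p*·-61.0098+(1−p*)·-158.0329)/1.2=-80.3838; Δ=(-61.0098−-158.0329)/(259.3502−162.3271)=1.0000; B=V−Δ·S=-266.9667
Node (3,3) S=298.1037: V=(p*·94.0042+(1−p*)·-61.0098)/1.2=31.1370; Δ=(94.0042−-61.0098)/(414.3642−259.3502)=1.0000; B=V−Δ·S=-266.9667
Node (2,0) S=84.0159: V=(p*·-150.1846+(1−p*)·-193.8728)/1.2=-138.4563; Δ=(-150.1846−-193.8728)/(116.7821−73.0938)=1.0000; B=V−Δ·S=-222.4722
Node (2,1) S=134.2323: V=(p*·-80.3838+(1−p*)·-150.1846)/1.2=-88.2399; Δ=(-80.3838−-150.1846)/(186.5829−116.7821)=1.0000; B=V−Δ·S=-222.4722
Node (2,2) S=214.4631: V=(p*·31.1370+(1−p*)·-80.3838)/1.2=-8.0091; Δ=(31.1370−-80.3838)/(298.1037−186.5829)=1.0000; B=V−Δ·S=-222.4722
Node (1,0) S=96.5700: V=(p*·-88.2399+(1−p*)·-138.4563)/1.2=-88.8235; Δ=(-88.2399−-138.4563)/(134.2323−84.0159)=1.0000; B=V−Δ·S=-185.3935
Node (1,1) S=154.2900: V=(p*·-8.0091+(1−p*)·-88.2399)/1.2=-31.1035; Δ=(-8.0091−-88.2399)/(214.4631−134.2323)=1.0000; B=V−Δ·S=-185.3935
Node (0,0) S=111.0000: V=(p*·-31.1035+(1−p*)·-88.8235)/1.2=-43.4946; Δ=(-31.1035−-88.8235)/(154.2900−96.5700)=1.0000; B=V−Δ·S=-154.4946
Each (Δ,B) replicates both successor values, so the strategy is self-financing and V0 is arbitrage-free.

(0,0): Delta=1.0000 Bond=-154.4946
(1,0): Delta=1.0000 Bond=-185.3935
(1,1): Delta=1.0000 Bond=-185.3935
(2,0): Delta=1.0000 Bond=-222.4722
(2,1): Delta=1.0000 Bond=-222.4722
(2,2): Delta=1.0000 Bond=-222.4722
(3,0): Delta=1.0000 Bond=-266.9667
(3,1): Delta=1.0000 Bond=-266.9667
(3,2): Delta=1.0000 Bond=-266.9667
(3,3): Delta=1.0000 Bond=-266.9667
V0=-43.4946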